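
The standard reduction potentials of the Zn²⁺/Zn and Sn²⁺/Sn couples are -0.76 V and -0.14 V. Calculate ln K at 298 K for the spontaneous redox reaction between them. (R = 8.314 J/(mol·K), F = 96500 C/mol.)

ln K = 48.3

E°_cell = -0.14 − (-0.76) = 0.62 V, with n = 2 electrons transferred.
At equilibrium E = 0, so the Nernst equation gives ln K = nFE°/RT = (2)(96500)(0.62)/((8.314)(298)) = 48.30.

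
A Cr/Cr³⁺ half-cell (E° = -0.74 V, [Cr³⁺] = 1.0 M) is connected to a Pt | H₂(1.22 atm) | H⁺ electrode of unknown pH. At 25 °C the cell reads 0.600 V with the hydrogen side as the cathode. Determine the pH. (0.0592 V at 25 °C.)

E°_cell = 0.74 V and n = 6.
log Q = n(E° − E)/0.0592 = 6×(0.74 − 0.600)/0.0592 = 14.189.
With Q = [Cr³⁺]^2·P(H₂)^3 / [H⁺]^6, solving for [H⁺] gives log[H⁺] = -2.322, so pH = 2.32.

pH = 2.32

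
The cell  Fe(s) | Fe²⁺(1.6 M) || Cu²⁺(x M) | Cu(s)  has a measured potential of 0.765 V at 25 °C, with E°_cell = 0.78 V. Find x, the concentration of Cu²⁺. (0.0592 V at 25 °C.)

From the Nernst equation, log Q = n(E° − E)/0.0592 = 2(0.78 − 0.765)/0.0592 = 0.507, so Q = 3.21.
With Q = [Fe²⁺]/[Cu²⁺] and the known concentrations, [Cu²⁺] in the denominator gives [Cu²⁺] = 0.5 M.

0.5 M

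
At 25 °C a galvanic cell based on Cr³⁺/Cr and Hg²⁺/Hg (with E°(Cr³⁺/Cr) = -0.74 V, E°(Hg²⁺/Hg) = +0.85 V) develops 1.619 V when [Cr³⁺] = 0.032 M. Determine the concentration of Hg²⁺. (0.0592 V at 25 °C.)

From the Nernst equation, log Q = n(E° − E)/0.0592 = 6(1.59 − 1.619)/0.0592 = -2.939, so Q = 0.00115.
With Q = [Cr³⁺]^2/[Hg²⁺]^3 and the known concentrations, [Hg²⁺]^3 in the denominator gives [Hg²⁺] = 0.96 M.

0.96 M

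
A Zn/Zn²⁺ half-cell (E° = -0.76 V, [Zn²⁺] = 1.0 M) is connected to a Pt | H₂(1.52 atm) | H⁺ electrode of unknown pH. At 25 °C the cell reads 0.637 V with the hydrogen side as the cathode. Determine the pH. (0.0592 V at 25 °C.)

pH = 1.99

E°_cell = 0.76 V and n = 2.
log Q = n(E° − E)/0.0592 = 2×(0.76 − 0.637)/0.0592 = 4.155.
With Q = [Zn²⁺]·P(H₂) / [H⁺]^2, solving for [H⁺] gives log[H⁺] = -1.987, so pH = 1.99.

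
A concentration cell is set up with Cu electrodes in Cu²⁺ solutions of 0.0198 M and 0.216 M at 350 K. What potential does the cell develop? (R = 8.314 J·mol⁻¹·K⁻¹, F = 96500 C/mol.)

0.036 V

Both half-cells are Cu²⁺/Cu, so E°_cell = 0. The concentrated side is the cathode; the cell reaction moves Cu²⁺ from high to low concentration with n = 2.
Q = [Cu²⁺]_dilute/[Cu²⁺]_conc = 0.0198/0.216 = 0.0917.
E = 0 − (RT/nF) ln Q = −((8.314×350)/(2×96500))(-2.390) = 0.0360 V.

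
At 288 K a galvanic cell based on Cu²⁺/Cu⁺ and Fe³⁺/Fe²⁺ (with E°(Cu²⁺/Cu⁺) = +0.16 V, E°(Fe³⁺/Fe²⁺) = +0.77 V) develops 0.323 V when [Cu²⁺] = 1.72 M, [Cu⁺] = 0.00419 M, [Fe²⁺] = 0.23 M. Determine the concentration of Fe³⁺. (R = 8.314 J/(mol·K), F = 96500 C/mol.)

From the Nernst equation, ln Q = nF(E° − E)/RT = 1×96500×(0.61 − 0.323)/(8.314×288) = 11.567, so Q = 1.06 × 10^5.
With Q = [Cu²⁺]·[Fe²⁺]/([Cu⁺]·[Fe³⁺]) and the known concentrations, [Fe³⁺] in the denominator gives [Fe³⁺] = 8.9 × 10^-4 M.

8.9 × 10^-4 M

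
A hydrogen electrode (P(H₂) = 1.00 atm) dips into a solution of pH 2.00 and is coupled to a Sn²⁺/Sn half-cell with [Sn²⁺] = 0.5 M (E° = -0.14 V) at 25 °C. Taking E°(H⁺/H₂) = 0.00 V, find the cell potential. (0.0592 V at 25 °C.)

0.031 V

The hydrogen couple is the cathode, so E°_cell = 0.14 V; n = 2.
[H⁺] = 10^(−2.00) = 0.010 M, and Q = [Sn²⁺]·P(H₂) / [H⁺]^2 = 5000.
E = E° − (0.0592/2) log Q = 0.14 − (0.0592/2)(3.699) = 0.031 V.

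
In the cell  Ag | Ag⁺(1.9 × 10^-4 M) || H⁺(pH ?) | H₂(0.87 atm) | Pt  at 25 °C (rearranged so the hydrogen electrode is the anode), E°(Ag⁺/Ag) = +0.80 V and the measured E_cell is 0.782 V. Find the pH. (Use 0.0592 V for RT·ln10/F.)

pH = 3.45

E°_cell = 0.80 V and n = 2.
log Q = n(E° − E)/0.0592 = 2×(0.80 − 0.782)/0.0592 = 0.608.
With Q = [H⁺]^2 / ([Ag⁺]^2·P(H₂)), solving for [H⁺] gives log[H⁺] = -3.447, so pH = 3.45.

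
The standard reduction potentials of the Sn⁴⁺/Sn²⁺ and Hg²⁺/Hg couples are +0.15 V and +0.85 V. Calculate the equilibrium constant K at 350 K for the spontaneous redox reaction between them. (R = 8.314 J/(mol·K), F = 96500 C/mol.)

E°_cell = +0.85 − (+0.15) = 0.70 V, with n = 2 electrons transferred.
At equilibrium E = 0, so the Nernst equation gives ln K = nFE°/RT = (2)(96500)(0.70)/((8.314)(350)) = 46.43.
K = e^46.43 = 1.5 × 10^20.

1.5 × 10^20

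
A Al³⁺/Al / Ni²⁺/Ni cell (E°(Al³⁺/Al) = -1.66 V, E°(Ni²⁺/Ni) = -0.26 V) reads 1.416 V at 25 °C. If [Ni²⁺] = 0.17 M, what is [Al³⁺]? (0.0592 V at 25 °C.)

From the Nernst equation, log Q = n(E° − E)/0.0592 = 6(1.40 − 1.416)/0.0592 = -1.622, so Q = 0.0239.
With Q = [Al³⁺]^2/[Ni²⁺]^3 and the known concentrations, [Al³⁺]^2 in the numerator gives [Al³⁺] = 0.011 M.

0.011 M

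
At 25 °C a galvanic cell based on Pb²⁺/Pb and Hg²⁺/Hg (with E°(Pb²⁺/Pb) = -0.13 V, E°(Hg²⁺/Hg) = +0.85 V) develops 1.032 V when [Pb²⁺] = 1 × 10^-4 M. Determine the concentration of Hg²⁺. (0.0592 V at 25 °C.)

From the Nernst equation, log Q = n(E° − E)/0.0592 = 2(0.98 − 1.032)/0.0592 = -1.757, so Q = 0.0175.
With Q = [Pb²⁺]/[Hg²⁺] and the known concentrations, [Hg²⁺] in the denominator gives [Hg²⁺] = 0.0057 M.

0.0057 M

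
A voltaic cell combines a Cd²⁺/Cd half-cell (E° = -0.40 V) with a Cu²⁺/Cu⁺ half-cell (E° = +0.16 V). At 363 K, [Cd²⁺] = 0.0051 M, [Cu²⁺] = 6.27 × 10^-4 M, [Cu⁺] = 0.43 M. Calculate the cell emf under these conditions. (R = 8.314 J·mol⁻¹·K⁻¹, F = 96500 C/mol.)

The Cu²⁺/Cu⁺ couple has the higher reduction potential and acts as the cathode, so E°_cell = +0.16 − (-0.40) = 0.56 V.
Balancing electrons gives n = 2; the reaction quotient is Q = [Cd²⁺]·[Cu⁺]^2/[Cu²⁺]^2 = 2400.
E = E° − (RT/nF) ln Q = 0.56 − (8.314×363)/(2×96500) × (7.783) = 0.560 − 0.122 = 0.438 V.

0.438 V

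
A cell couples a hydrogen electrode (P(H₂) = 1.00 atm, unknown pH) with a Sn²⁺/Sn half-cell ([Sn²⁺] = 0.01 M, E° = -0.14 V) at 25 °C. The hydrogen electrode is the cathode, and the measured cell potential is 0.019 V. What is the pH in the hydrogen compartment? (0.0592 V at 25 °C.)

E°_cell = 0.14 V and n = 2.
log Q = n(E° − E)/0.0592 = 2×(0.14 − 0.019)/0.0592 = 4.088.
With Q = [Sn²⁺]·P(H₂) / [H⁺]^2, solving for [H⁺] gives log[H⁺] = -3.044, so pH = 3.04.

pH = 3.04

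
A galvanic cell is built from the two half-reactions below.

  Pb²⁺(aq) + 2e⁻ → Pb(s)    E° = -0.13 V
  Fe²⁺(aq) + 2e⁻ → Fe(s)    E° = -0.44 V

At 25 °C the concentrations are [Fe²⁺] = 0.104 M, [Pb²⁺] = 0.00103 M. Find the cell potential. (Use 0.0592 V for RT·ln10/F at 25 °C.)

The Pb²⁺/Pb couple has the higher reduction potential and acts as the cathode, so E°_cell = -0.13 − (-0.44) = 0.31 V.
Balancing electrons gives n = 2; the reaction quotient is Q = [Fe²⁺]/[Pb²⁺] = 101.
At 25 °C, E = E° − (0.0592/n) log Q = 0.31 − (0.0592/2)(2.004) = 0.310 − 0.059 = 0.251 V.

0.251 V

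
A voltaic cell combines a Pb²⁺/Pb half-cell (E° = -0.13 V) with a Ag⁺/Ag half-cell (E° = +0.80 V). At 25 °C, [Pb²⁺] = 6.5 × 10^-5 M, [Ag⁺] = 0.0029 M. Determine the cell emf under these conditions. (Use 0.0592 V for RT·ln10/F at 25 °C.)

The Ag⁺/Ag couple has the higher reduction potential and acts as the cathode, so E°_cell = +0.80 − (-0.13) = 0.93 V.
Balancing electrons gives n = 2; the reaction quotient is Q = [Pb²⁺]/[Ag⁺]^2 = 7.73.
At 25 °C, E = E° − (0.0592/n) log Q = 0.93 − (0.0592/2)(0.888) = 0.930 − 0.026 = 0.904 V.

0.904 V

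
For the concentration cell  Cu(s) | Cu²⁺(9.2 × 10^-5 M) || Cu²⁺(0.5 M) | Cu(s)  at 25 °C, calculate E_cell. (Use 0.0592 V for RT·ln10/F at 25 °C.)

0.11 V

Both half-cells are Cu²⁺/Cu, so E°_cell = 0. The concentrated side is the cathode; the cell reaction moves Cu²⁺ from high to low concentration with n = 2.
Q = [Cu²⁺]_dilute/[Cu²⁺]_conc = 9.2 × 10^-5/0.5 = 1.84 × 10^-4.
E = 0 − (0.0592/2) log Q = −(0.0592/2)(-3.735) = 0.1106 V.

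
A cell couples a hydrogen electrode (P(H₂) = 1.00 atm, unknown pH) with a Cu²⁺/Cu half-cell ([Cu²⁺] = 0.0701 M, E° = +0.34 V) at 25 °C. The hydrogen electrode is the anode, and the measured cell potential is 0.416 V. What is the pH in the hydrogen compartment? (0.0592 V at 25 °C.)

pH = 1.86

E°_cell = 0.34 V and n = 2.
log Q = n(E° − E)/0.0592 = 2×(0.34 − 0.416)/0.0592 = -2.568.
With Q = [H⁺]^2 / ([Cu²⁺]·P(H₂)), solving for [H⁺] gives log[H⁺] = -1.861, so pH = 1.86.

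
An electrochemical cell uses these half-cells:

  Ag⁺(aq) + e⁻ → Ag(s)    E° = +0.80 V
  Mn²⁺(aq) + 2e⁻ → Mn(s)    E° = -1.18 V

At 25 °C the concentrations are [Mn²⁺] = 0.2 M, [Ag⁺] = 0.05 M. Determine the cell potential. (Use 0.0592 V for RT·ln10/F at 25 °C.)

The Ag⁺/Ag couple has the higher reduction potential and acts as the cathode, so E°_cell = +0.80 − (-1.18) = 1.98 V.
Balancing electrons gives n = 2; the reaction quotient is Q = [Mn²⁺]/[Ag⁺]^2 = 80.0.
At 25 °C, E = E° − (0.0592/n) log Q = 1.98 − (0.0592/2)(1.903) = 1.980 − 0.056 = 1.924 V.

1.92 V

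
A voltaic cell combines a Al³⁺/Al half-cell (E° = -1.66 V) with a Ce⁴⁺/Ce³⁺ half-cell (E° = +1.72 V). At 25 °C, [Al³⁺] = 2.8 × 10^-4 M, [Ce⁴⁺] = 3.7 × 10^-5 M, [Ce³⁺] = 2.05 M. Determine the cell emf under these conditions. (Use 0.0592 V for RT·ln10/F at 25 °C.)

The Ce⁴⁺/Ce³⁺ couple has the higher reduction potential and acts as the cathode, so E°_cell = +1.72 − (-1.66) = 3.38 V.
Balancing electrons gives n = 3; the reaction quotient is Q = [Al³⁺]·[Ce³⁺]^3/[Ce⁴⁺]^3 = 4.76 × 10^10.
At 25 °C, E = E° − (0.0592/n) log Q = 3.38 − (0.0592/3)(10.678) = 3.380 − 0.211 = 3.169 V.

3.17 V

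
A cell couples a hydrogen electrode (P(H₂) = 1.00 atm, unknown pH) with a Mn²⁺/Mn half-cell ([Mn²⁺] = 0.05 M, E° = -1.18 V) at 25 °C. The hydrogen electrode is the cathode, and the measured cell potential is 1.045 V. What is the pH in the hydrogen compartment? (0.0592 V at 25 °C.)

E°_cell = 1.18 V and n = 2.
log Q = n(E° − E)/0.0592 = 2×(1.18 − 1.045)/0.0592 = 4.561.
With Q = [Mn²⁺]·P(H₂) / [H⁺]^2, solving for [H⁺] gives log[H⁺] = -2.931, so pH = 2.93.

pH = 2.93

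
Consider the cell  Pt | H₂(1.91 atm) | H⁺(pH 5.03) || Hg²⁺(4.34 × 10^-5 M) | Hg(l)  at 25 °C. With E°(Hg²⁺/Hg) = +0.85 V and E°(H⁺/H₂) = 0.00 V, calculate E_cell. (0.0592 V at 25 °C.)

The Hg²⁺/Hg couple is the cathode, so E°_cell = 0.85 V; n = 2.
[H⁺] = 10^(−5.03) = 9.3 × 10^-6 M, and Q = [H⁺]^2 / ([Hg²⁺]·P(H₂)) = 1.05 × 10^-6.
E = E° − (0.0592/2) log Q = 0.85 − (0.0592/2)(-5.979) = 1.027 V.

1.03 V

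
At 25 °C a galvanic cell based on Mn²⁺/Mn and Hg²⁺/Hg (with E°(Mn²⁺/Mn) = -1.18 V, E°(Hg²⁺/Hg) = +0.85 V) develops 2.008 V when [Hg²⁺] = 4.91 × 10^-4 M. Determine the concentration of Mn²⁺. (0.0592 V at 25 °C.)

0.0027 M

From the Nernst equation, log Q = n(E° − E)/0.0592 = 2(2.03 − 2.008)/0.0592 = 0.743, so Q = 5.54.
With Q = [Mn²⁺]/[Hg²⁺] and the known concentrations, [Mn²⁺] in the numerator gives [Mn²⁺] = 0.0027 M.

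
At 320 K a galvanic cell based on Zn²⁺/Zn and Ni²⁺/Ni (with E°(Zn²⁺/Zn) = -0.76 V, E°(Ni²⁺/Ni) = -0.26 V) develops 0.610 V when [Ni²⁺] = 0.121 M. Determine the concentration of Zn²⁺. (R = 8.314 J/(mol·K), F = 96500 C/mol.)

4.1 × 10^-5 M

From the Nernst equation, ln Q = nF(E° − E)/RT = 2×96500×(0.50 − 0.610)/(8.314×320) = -7.980, so Q = 3.42 × 10^-4.
With Q = [Zn²⁺]/[Ni²⁺] and the known concentrations, [Zn²⁺] in the numerator gives [Zn²⁺] = 4.1 × 10^-5 M.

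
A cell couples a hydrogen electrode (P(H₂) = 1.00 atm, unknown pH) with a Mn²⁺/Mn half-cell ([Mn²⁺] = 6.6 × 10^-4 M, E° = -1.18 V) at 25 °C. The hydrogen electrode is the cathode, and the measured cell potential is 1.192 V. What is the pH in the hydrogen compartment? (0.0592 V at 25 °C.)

pH = 1.39

E°_cell = 1.18 V and n = 2.
log Q = n(E° − E)/0.0592 = 2×(1.18 − 1.192)/0.0592 = -0.405.
With Q = [Mn²⁺]·P(H₂) / [H⁺]^2, solving for [H⁺] gives log[H⁺] = -1.388, so pH = 1.39.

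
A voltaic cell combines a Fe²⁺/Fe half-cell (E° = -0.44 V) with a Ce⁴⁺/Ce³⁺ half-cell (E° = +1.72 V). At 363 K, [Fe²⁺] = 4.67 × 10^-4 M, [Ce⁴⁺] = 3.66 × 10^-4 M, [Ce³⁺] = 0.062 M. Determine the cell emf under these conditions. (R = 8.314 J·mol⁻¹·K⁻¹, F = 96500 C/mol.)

The Ce⁴⁺/Ce³⁺ couple has the higher reduction potential and acts as the cathode, so E°_cell = +1.72 − (-0.44) = 2.16 V.
Balancing electrons gives n = 2; the reaction quotient is Q = [Fe²⁺]·[Ce³⁺]^2/[Ce⁴⁺]^2 = 13.4.
E = E° − (RT/nF) ln Q = 2.16 − (8.314×363)/(2×96500) × (2.595) = 2.160 − 0.041 = 2.119 V.

2.12 V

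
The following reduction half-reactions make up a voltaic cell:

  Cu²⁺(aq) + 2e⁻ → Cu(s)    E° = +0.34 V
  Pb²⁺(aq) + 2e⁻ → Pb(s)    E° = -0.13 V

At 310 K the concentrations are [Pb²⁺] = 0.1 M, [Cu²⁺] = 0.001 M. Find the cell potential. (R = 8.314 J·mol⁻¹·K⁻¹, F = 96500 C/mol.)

The Cu²⁺/Cu couple has the higher reduction potential and acts as the cathode, so E°_cell = +0.34 − (-0.13) = 0.47 V.
Balancing electrons gives n = 2; the reaction quotient is Q = [Pb²⁺]/[Cu²⁺] = 100.
E = E° − (RT/nF) ln Q = 0.47 − (8.314×310)/(2×96500) × (4.605) = 0.470 − 0.061 = 0.409 V.

0.409 V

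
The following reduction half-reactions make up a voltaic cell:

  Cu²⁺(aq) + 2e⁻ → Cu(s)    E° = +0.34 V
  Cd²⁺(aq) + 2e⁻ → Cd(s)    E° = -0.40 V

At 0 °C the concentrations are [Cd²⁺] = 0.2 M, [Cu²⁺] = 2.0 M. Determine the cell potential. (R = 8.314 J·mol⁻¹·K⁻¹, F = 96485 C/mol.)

The Cu²⁺/Cu couple has the higher reduction potential and acts as the cathode, so E°_cell = +0.34 − (-0.40) = 0.74 V.
Balancing electrons gives n = 2; the reaction quotient is Q = [Cd²⁺]/[Cu²⁺] = 0.100.
E = E° − (RT/nF) ln Q = 0.74 − (8.314×273)/(2×96485) × (-2.303) = 0.740 + 0.027 = 0.767 V.

0.767 V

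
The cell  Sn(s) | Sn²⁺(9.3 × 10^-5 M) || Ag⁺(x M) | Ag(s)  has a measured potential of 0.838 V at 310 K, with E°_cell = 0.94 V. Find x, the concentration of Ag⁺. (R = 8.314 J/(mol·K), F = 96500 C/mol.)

2.1 × 10^-4 M

From the Nernst equation, ln Q = nF(E° − E)/RT = 2×96500×(0.94 − 0.838)/(8.314×310) = 7.638, so Q = 2080.
With Q = [Sn²⁺]/[Ag⁺]^2 and the known concentrations, [Ag⁺]^2 in the denominator gives [Ag⁺] = 2.1 × 10^-4 M.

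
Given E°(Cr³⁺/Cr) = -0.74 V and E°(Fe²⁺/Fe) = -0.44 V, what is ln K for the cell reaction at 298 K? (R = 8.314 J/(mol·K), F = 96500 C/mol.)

ln K = 70.1

E°_cell = -0.44 − (-0.74) = 0.30 V, with n = 6 electrons transferred.
At equilibrium E = 0, so the Nernst equation gives ln K = nFE°/RT = (6)(96500)(0.30)/((8.314)(298)) = 70.11.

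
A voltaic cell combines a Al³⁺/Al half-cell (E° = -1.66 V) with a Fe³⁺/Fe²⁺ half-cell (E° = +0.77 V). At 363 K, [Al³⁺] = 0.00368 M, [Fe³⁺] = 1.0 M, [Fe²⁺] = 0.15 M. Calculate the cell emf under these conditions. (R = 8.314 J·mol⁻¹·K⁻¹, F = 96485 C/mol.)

2.55 V

The Fe³⁺/Fe²⁺ couple has the higher reduction potential and acts as the cathode, so E°_cell = +0.77 − (-1.66) = 2.43 V.
Balancing electrons gives n = 3; the reaction quotient is Q = [Al³⁺]·[Fe²⁺]^3/[Fe³⁺]^3 = 1.24 × 10^-5.
E = E° − (RT/nF) ln Q = 2.43 − (8.314×363)/(3×96485) × (-11.296) = 2.430 + 0.118 = 2.548 V.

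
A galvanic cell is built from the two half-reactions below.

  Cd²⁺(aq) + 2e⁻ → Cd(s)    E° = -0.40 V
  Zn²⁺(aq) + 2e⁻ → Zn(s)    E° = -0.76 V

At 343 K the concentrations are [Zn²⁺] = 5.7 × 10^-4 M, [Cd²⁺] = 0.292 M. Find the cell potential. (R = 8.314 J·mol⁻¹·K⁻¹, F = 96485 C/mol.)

0.452 V

The Cd²⁺/Cd couple has the higher reduction potential and acts as the cathode, so E°_cell = -0.40 − (-0.76) = 0.36 V.
Balancing electrons gives n = 2; the reaction quotient is Q = [Zn²⁺]/[Cd²⁺] = 0.00195.
E = E° − (RT/nF) ln Q = 0.36 − (8.314×343)/(2×96485) × (-6.239) = 0.360 + 0.092 = 0.452 V.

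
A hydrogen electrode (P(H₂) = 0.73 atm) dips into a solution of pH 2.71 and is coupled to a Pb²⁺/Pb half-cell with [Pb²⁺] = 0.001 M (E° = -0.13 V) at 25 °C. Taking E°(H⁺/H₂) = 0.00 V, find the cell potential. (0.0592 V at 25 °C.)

The hydrogen couple is the cathode, so E°_cell = 0.13 V; n = 2.
[H⁺] = 10^(−2.71) = 0.0019 M, and Q = [Pb²⁺]·P(H₂) / [H⁺]^2 = 192.
E = E° − (0.0592/2) log Q = 0.13 − (0.0592/2)(2.283) = 0.062 V.

0.062 V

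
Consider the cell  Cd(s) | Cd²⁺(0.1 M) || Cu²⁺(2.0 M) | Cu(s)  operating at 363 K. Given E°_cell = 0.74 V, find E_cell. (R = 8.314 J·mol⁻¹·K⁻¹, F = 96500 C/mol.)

0.787 V

Balancing electrons gives n = 2; the reaction quotient is Q = [Cd²⁺]/[Cu²⁺] = 0.0500.
E = E° − (RT/nF) ln Q = 0.74 − (8.314×363)/(2×96500) × (-2.996) = 0.740 + 0.047 = 0.787 V.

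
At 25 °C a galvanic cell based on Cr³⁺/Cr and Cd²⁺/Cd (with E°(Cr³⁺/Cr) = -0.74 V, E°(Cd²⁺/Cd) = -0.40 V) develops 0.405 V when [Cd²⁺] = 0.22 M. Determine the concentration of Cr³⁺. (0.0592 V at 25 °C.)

5.2 × 10^-5 M

From the Nernst equation, log Q = n(E° − E)/0.0592 = 6(0.34 − 0.405)/0.0592 = -6.588, so Q = 2.58 × 10^-7.
With Q = [Cr³⁺]^2/[Cd²⁺]^3 and the known concentrations, [Cr³⁺]^2 in the numerator gives [Cr³⁺] = 5.2 × 10^-5 M.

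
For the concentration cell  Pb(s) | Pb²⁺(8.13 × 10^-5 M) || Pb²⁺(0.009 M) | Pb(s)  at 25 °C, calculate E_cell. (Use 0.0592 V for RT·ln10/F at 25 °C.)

Both half-cells are Pb²⁺/Pb, so E°_cell = 0. The concentrated side is the cathode; the cell reaction moves Pb²⁺ from high to low concentration with n = 2.
Q = [Pb²⁺]_dilute/[Pb²⁺]_conc = 8.13 × 10^-5/0.009 = 0.00903.
E = 0 − (0.0592/2) log Q = −(0.0592/2)(-2.044) = 0.0605 V.

0.061 V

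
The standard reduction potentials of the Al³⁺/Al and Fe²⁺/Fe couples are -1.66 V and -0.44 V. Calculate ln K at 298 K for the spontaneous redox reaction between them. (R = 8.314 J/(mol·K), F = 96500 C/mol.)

E°_cell = -0.44 − (-1.66) = 1.22 V, with n = 6 electrons transferred.
At equilibrium E = 0, so the Nernst equation gives ln K = nFE°/RT = (6)(96500)(1.22)/((8.314)(298)) = 285.11.

ln K = 285.1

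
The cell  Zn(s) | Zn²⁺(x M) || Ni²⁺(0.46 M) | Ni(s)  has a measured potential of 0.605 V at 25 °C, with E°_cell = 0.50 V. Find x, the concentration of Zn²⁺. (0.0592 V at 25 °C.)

From the Nernst equation, log Q = n(E° − E)/0.0592 = 2(0.50 − 0.605)/0.0592 = -3.547, so Q = 2.84 × 10^-4.
With Q = [Zn²⁺]/[Ni²⁺] and the known concentrations, [Zn²⁺] in the numerator gives [Zn²⁺] = 1.3 × 10^-4 M.

1.3 × 10^-4 M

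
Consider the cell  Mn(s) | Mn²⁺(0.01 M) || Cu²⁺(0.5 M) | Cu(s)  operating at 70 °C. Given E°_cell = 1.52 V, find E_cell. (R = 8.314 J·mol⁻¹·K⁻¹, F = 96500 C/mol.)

Balancing electrons gives n = 2; the reaction quotient is Q = [Mn²⁺]/[Cu²⁺] = 0.0200.
E = E° − (RT/nF) ln Q = 1.52 − (8.314×343)/(2×96500) × (-3.912) = 1.520 + 0.058 = 1.578 V.

1.58 V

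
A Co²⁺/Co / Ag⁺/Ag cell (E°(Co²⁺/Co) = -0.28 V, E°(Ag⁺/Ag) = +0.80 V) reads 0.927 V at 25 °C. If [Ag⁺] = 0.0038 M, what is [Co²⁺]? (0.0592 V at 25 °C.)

From the Nernst equation, log Q = n(E° − E)/0.0592 = 2(1.08 − 0.927)/0.0592 = 5.169, so Q = 1.48 × 10^5.
With Q = [Co²⁺]/[Ag⁺]^2 and the known concentrations, [Co²⁺] in the numerator gives [Co²⁺] = 2.1 M.

2.1 M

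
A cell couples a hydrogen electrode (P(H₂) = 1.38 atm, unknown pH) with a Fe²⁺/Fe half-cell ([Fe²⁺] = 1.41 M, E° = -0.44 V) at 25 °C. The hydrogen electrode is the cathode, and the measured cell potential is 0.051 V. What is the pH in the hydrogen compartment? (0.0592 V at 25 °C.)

pH = 6.43

E°_cell = 0.44 V and n = 2.
log Q = n(E° − E)/0.0592 = 2×(0.44 − 0.051)/0.0592 = 13.142.
With Q = [Fe²⁺]·P(H₂) / [H⁺]^2, solving for [H⁺] gives log[H⁺] = -6.426, so pH = 6.43.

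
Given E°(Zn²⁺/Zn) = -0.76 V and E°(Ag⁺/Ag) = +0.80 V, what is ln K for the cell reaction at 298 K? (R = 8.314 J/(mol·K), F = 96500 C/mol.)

ln K = 121.5

E°_cell = +0.80 − (-0.76) = 1.56 V, with n = 2 electrons transferred.
At equilibrium E = 0, so the Nernst equation gives ln K = nFE°/RT = (2)(96500)(1.56)/((8.314)(298)) = 121.52.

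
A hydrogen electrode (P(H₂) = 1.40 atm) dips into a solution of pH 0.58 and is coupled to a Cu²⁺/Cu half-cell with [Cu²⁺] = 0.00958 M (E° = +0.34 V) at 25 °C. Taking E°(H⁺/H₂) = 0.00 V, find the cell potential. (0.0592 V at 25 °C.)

The Cu²⁺/Cu couple is the cathode, so E°_cell = 0.34 V; n = 2.
[H⁺] = 10^(−0.58) = 0.26 M, and Q = [H⁺]^2 / ([Cu²⁺]·P(H₂)) = 5.16.
E = E° − (0.0592/2) log Q = 0.34 − (0.0592/2)(0.713) = 0.319 V.

0.32 V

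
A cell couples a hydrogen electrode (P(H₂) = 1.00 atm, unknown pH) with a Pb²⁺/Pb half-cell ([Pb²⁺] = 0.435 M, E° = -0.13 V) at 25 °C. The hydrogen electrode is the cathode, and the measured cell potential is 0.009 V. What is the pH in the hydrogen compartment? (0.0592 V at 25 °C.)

E°_cell = 0.13 V and n = 2.
log Q = n(E° − E)/0.0592 = 2×(0.13 − 0.009)/0.0592 = 4.088.
With Q = [Pb²⁺]·P(H₂) / [H⁺]^2, solving for [H⁺] gives log[H⁺] = -2.225, so pH = 2.22.

pH = 2.22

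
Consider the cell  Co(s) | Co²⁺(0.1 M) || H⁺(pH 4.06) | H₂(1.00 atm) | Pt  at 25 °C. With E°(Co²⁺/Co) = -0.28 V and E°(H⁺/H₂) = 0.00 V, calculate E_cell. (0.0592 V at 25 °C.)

0.069 V

The hydrogen couple is the cathode, so E°_cell = 0.28 V; n = 2.
[H⁺] = 10^(−4.06) = 8.7 × 10^-5 M, and Q = [Co²⁺]·P(H₂) / [H⁺]^2 = 1.32 × 10^7.
E = E° − (0.0592/2) log Q = 0.28 − (0.0592/2)(7.120) = 0.069 V.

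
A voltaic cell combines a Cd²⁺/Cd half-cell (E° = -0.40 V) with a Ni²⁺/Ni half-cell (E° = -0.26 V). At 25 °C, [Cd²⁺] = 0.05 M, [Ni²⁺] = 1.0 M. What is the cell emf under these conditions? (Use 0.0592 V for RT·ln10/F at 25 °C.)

0.179 V

The Ni²⁺/Ni couple has the higher reduction potential and acts as the cathode, so E°_cell = -0.26 − (-0.40) = 0.14 V.
Balancing electrons gives n = 2; the reaction quotient is Q = [Cd²⁺]/[Ni²⁺] = 0.0500.
At 25 °C, E = E° − (0.0592/n) log Q = 0.14 − (0.0592/2)(-1.301) = 0.140 + 0.039 = 0.179 V.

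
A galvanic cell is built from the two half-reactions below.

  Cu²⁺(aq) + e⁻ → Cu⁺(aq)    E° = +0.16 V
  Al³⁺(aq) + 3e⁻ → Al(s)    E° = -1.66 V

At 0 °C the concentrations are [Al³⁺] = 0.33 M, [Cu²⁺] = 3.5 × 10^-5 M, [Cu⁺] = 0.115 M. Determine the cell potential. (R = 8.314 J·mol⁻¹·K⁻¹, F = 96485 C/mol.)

1.64 V

The Cu²⁺/Cu⁺ couple has the higher reduction potential and acts as the cathode, so E°_cell = +0.16 − (-1.66) = 1.82 V.
Balancing electrons gives n = 3; the reaction quotient is Q = [Al³⁺]·[Cu⁺]^3/[Cu²⁺]^3 = 1.17 × 10^10.
E = E° − (RT/nF) ln Q = 1.82 − (8.314×273)/(3×96485) × (23.183) = 1.820 − 0.182 = 1.638 V.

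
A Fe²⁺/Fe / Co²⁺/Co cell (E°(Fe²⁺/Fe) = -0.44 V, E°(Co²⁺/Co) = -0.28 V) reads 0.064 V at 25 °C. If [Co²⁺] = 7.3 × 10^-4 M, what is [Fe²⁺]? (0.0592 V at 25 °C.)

1.3 M

From the Nernst equation, log Q = n(E° − E)/0.0592 = 2(0.16 − 0.064)/0.0592 = 3.243, so Q = 1750.
With Q = [Fe²⁺]/[Co²⁺] and the known concentrations, [Fe²⁺] in the numerator gives [Fe²⁺] = 1.3 M.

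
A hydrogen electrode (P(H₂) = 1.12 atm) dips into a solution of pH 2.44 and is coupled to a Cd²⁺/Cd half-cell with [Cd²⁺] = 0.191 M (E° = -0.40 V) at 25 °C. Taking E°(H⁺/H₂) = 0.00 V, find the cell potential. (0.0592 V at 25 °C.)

The hydrogen couple is the cathode, so E°_cell = 0.40 V; n = 2.
[H⁺] = 10^(−2.44) = 0.0036 M, and Q = [Cd²⁺]·P(H₂) / [H⁺]^2 = 1.62 × 10^4.
E = E° − (0.0592/2) log Q = 0.40 − (0.0592/2)(4.210) = 0.275 V.

0.28 V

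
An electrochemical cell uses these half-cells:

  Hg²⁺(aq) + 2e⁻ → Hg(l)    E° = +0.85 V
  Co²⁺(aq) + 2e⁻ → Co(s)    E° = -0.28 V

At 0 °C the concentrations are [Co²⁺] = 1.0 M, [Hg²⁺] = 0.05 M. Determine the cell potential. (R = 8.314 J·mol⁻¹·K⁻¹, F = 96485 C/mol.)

The Hg²⁺/Hg couple has the higher reduction potential and acts as the cathode, so E°_cell = +0.85 − (-0.28) = 1.13 V.
Balancing electrons gives n = 2; the reaction quotient is Q = [Co²⁺]/[Hg²⁺] = 20.0.
E = E° − (RT/nF) ln Q = 1.13 − (8.314×273)/(2×96485) × (2.996) = 1.130 − 0.035 = 1.095 V.

1.09 V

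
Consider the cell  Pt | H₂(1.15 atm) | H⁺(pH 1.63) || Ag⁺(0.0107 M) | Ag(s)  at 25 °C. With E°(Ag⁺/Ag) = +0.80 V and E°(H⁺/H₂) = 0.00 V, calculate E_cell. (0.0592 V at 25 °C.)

0.78 V

The Ag⁺/Ag couple is the cathode, so E°_cell = 0.80 V; n = 2.
[H⁺] = 10^(−1.63) = 0.023 M, and Q = [H⁺]^2 / ([Ag⁺]^2·P(H₂)) = 4.17.
E = E° − (0.0592/2) log Q = 0.80 − (0.0592/2)(0.621) = 0.782 V.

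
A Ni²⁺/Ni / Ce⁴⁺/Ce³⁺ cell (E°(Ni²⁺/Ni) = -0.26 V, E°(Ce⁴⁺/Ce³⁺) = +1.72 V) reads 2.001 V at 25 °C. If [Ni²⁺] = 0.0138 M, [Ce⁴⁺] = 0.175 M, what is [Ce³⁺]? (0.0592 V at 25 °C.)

0.66 M

From the Nernst equation, log Q = n(E° − E)/0.0592 = 2(1.98 − 2.001)/0.0592 = -0.709, so Q = 0.195.
With Q = [Ni²⁺]·[Ce³⁺]^2/[Ce⁴⁺]^2 and the known concentrations, [Ce³⁺]^2 in the numerator gives [Ce³⁺] = 0.66 M.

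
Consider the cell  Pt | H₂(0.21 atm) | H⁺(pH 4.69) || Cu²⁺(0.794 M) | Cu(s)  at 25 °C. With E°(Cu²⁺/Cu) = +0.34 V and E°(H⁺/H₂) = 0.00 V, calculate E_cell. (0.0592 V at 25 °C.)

0.59 V

The Cu²⁺/Cu couple is the cathode, so E°_cell = 0.34 V; n = 2.
[H⁺] = 10^(−4.69) = 2 × 10^-5 M, and Q = [H⁺]^2 / ([Cu²⁺]·P(H₂)) = 2.5 × 10^-9.
E = E° − (0.0592/2) log Q = 0.34 − (0.0592/2)(-8.602) = 0.595 V.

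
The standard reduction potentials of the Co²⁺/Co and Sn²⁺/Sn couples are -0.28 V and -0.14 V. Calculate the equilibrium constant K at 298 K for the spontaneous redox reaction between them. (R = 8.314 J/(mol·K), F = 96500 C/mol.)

5.4 × 10^4

E°_cell = -0.14 − (-0.28) = 0.14 V, with n = 2 electrons transferred.
At equilibrium E = 0, so the Nernst equation gives ln K = nFE°/RT = (2)(96500)(0.14)/((8.314)(298)) = 10.91.
K = e^10.91 = 5.4 × 10^4.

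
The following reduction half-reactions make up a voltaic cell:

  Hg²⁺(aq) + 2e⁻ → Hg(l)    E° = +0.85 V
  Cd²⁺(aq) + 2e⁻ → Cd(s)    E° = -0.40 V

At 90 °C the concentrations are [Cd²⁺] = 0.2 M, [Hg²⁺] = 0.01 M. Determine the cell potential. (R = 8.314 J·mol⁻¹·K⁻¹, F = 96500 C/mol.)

1.20 V

The Hg²⁺/Hg couple has the higher reduction potential and acts as the cathode, so E°_cell = +0.85 − (-0.40) = 1.25 V.
Balancing electrons gives n = 2; the reaction quotient is Q = [Cd²⁺]/[Hg²⁺] = 20.0.
E = E° − (RT/nF) ln Q = 1.25 − (8.314×363)/(2×96500) × (2.996) = 1.250 − 0.047 = 1.203 V.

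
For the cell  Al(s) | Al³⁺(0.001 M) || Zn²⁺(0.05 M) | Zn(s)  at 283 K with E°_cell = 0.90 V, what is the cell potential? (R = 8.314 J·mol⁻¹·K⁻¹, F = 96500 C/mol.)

0.920 V

Balancing electrons gives n = 6; the reaction quotient is Q = [Al³⁺]^2/[Zn²⁺]^3 = 0.00800.
E = E° − (RT/nF) ln Q = 0.90 − (8.314×283)/(6×96500) × (-4.828) = 0.900 + 0.020 = 0.920 V.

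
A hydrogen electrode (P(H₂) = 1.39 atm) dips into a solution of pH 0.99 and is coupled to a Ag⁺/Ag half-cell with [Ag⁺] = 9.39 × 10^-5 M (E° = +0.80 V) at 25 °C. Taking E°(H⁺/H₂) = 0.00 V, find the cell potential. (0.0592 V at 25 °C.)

0.62 V

The Ag⁺/Ag couple is the cathode, so E°_cell = 0.80 V; n = 2.
[H⁺] = 10^(−0.99) = 0.10 M, and Q = [H⁺]^2 / ([Ag⁺]^2·P(H₂)) = 8.54 × 10^5.
E = E° − (0.0592/2) log Q = 0.80 − (0.0592/2)(5.932) = 0.624 V.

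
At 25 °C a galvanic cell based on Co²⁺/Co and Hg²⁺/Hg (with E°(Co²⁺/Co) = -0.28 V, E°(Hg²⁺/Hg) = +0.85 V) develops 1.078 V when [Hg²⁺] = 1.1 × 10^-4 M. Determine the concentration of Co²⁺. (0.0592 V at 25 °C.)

From the Nernst equation, log Q = n(E° − E)/0.0592 = 2(1.13 − 1.078)/0.0592 = 1.757, so Q = 57.1.
With Q = [Co²⁺]/[Hg²⁺] and the known concentrations, [Co²⁺] in the numerator gives [Co²⁺] = 0.0063 M.

0.0063 M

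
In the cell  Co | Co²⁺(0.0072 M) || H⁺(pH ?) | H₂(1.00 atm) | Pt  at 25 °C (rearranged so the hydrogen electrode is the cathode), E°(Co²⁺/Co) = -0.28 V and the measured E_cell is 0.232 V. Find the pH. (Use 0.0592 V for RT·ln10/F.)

E°_cell = 0.28 V and n = 2.
log Q = n(E° − E)/0.0592 = 2×(0.28 − 0.232)/0.0592 = 1.622.
With Q = [Co²⁺]·P(H₂) / [H⁺]^2, solving for [H⁺] gives log[H⁺] = -1.882, so pH = 1.88.

pH = 1.88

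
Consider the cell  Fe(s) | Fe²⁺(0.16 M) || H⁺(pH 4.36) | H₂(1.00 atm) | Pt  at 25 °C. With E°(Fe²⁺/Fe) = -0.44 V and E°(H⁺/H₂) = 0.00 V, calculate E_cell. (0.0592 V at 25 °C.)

0.21 V

The hydrogen couple is the cathode, so E°_cell = 0.44 V; n = 2.
[H⁺] = 10^(−4.36) = 4.4 × 10^-5 M, and Q = [Fe²⁺]·P(H₂) / [H⁺]^2 = 8.4 × 10^7.
E = E° − (0.0592/2) log Q = 0.44 − (0.0592/2)(7.924) = 0.205 V.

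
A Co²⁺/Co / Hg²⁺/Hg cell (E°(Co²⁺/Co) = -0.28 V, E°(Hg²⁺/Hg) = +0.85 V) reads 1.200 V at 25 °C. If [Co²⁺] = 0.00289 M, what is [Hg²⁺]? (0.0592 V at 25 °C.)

From the Nernst equation, log Q = n(E° − E)/0.0592 = 2(1.13 − 1.200)/0.0592 = -2.365, so Q = 0.00432.
With Q = [Co²⁺]/[Hg²⁺] and the known concentrations, [Hg²⁺] in the denominator gives [Hg²⁺] = 0.67 M.

0.67 M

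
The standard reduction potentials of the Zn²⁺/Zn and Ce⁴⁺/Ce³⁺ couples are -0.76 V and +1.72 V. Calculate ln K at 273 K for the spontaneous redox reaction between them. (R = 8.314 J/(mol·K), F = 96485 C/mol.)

E°_cell = +1.72 − (-0.76) = 2.48 V, with n = 2 electrons transferred.
At equilibrium E = 0, so the Nernst equation gives ln K = nFE°/RT = (2)(96485)(2.48)/((8.314)(273)) = 210.85.

ln K = 210.8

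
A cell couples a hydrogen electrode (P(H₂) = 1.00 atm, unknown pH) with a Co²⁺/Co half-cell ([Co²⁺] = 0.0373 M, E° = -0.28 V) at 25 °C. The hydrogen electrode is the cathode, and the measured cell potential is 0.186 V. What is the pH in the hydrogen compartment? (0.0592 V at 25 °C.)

E°_cell = 0.28 V and n = 2.
log Q = n(E° − E)/0.0592 = 2×(0.28 − 0.186)/0.0592 = 3.176.
With Q = [Co²⁺]·P(H₂) / [H⁺]^2, solving for [H⁺] gives log[H⁺] = -2.302, so pH = 2.30.

pH = 2.30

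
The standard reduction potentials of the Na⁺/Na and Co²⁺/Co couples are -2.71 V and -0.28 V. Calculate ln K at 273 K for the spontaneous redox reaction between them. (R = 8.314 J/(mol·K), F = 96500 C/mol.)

E°_cell = -0.28 − (-2.71) = 2.43 V, with n = 2 electrons transferred.
At equilibrium E = 0, so the Nernst equation gives ln K = nFE°/RT = (2)(96500)(2.43)/((8.314)(273)) = 206.63.

ln K = 206.6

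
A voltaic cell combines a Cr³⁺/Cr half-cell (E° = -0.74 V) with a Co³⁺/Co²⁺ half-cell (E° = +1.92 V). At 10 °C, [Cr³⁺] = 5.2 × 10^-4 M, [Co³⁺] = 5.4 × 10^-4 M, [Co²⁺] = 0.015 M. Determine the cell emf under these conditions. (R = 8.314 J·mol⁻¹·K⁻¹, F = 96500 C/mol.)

The Co³⁺/Co²⁺ couple has the higher reduction potential and acts as the cathode, so E°_cell = +1.92 − (-0.74) = 2.66 V.
Balancing electrons gives n = 3; the reaction quotient is Q = [Cr³⁺]·[Co²⁺]^3/[Co³⁺]^3 = 11.1.
E = E° − (RT/nF) ln Q = 2.66 − (8.314×283)/(3×96500) × (2.411) = 2.660 − 0.020 = 2.640 V.

2.64 V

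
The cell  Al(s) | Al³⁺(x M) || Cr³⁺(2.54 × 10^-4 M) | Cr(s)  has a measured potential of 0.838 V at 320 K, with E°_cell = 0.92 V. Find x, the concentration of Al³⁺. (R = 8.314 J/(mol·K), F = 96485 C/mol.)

From the Nernst equation, ln Q = nF(E° − E)/RT = 3×96485×(0.92 − 0.838)/(8.314×320) = 8.921, so Q = 7490.
With Q = [Al³⁺]/[Cr³⁺] and the known concentrations, [Al³⁺] in the numerator gives [Al³⁺] = 1.9 M.

1.9 M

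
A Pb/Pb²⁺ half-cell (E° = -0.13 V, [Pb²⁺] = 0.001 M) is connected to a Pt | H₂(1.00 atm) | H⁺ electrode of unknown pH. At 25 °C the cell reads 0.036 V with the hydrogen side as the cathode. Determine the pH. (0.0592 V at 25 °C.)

E°_cell = 0.13 V and n = 2.
log Q = n(E° − E)/0.0592 = 2×(0.13 − 0.036)/0.0592 = 3.176.
With Q = [Pb²⁺]·P(H₂) / [H⁺]^2, solving for [H⁺] gives log[H⁺] = -3.088, so pH = 3.09.

pH = 3.09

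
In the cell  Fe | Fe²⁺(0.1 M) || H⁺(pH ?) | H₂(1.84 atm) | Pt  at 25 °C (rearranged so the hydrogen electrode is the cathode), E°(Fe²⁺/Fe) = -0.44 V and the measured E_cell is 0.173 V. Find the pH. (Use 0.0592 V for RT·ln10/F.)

pH = 4.88

E°_cell = 0.44 V and n = 2.
log Q = n(E° − E)/0.0592 = 2×(0.44 − 0.173)/0.0592 = 9.020.
With Q = [Fe²⁺]·P(H₂) / [H⁺]^2, solving for [H⁺] gives log[H⁺] = -4.878, so pH = 4.88.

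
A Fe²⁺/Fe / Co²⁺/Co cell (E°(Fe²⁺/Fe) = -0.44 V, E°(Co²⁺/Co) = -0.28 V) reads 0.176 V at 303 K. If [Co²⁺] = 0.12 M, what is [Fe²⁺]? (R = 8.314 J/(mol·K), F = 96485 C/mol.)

0.035 M

From the Nernst equation, ln Q = nF(E° − E)/RT = 2×96485×(0.16 − 0.176)/(8.314×303) = -1.226, so Q = 0.294.
With Q = [Fe²⁺]/[Co²⁺] and the known concentrations, [Fe²⁺] in the numerator gives [Fe²⁺] = 0.035 M.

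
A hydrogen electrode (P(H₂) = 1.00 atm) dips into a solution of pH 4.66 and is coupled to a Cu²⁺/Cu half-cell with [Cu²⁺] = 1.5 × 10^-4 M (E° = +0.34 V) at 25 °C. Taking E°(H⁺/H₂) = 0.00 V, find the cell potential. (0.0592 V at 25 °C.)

The Cu²⁺/Cu couple is the cathode, so E°_cell = 0.34 V; n = 2.
[H⁺] = 10^(−4.66) = 2.2 × 10^-5 M, and Q = [H⁺]^2 / ([Cu²⁺]·P(H₂)) = 3.19 × 10^-6.
E = E° − (0.0592/2) log Q = 0.34 − (0.0592/2)(-5.496) = 0.503 V.

0.50 V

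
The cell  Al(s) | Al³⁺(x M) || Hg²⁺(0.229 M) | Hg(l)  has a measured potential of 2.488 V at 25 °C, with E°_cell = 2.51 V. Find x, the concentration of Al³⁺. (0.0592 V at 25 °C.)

1.4 M

From the Nernst equation, log Q = n(E° − E)/0.0592 = 6(2.51 − 2.488)/0.0592 = 2.230, so Q = 170.
With Q = [Al³⁺]^2/[Hg²⁺]^3 and the known concentrations, [Al³⁺]^2 in the numerator gives [Al³⁺] = 1.4 M.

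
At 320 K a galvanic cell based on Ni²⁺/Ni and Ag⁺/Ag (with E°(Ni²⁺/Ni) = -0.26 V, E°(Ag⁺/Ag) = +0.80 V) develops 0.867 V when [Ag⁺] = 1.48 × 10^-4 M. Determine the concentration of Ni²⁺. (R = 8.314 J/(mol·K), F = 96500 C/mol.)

From the Nernst equation, ln Q = nF(E° − E)/RT = 2×96500×(1.06 − 0.867)/(8.314×320) = 14.001, so Q = 1.2 × 10^6.
With Q = [Ni²⁺]/[Ag⁺]^2 and the known concentrations, [Ni²⁺] in the numerator gives [Ni²⁺] = 0.026 M.

0.026 M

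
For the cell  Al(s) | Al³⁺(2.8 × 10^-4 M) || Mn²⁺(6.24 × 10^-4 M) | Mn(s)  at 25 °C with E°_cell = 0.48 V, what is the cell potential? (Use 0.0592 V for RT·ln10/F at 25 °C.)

0.455 V

Balancing electrons gives n = 6; the reaction quotient is Q = [Al³⁺]^2/[Mn²⁺]^3 = 323.
At 25 °C, E = E° − (0.0592/n) log Q = 0.48 − (0.0592/6)(2.509) = 0.480 − 0.025 = 0.455 V.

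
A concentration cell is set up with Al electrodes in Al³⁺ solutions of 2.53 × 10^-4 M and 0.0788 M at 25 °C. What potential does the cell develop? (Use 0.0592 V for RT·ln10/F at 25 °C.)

0.049 V

Both half-cells are Al³⁺/Al, so E°_cell = 0. The concentrated side is the cathode; the cell reaction moves Al³⁺ from high to low concentration with n = 3.
Q = [Al³⁺]_dilute/[Al³⁺]_conc = 2.53 × 10^-4/0.0788 = 0.00321.
E = 0 − (0.0592/3) log Q = −(0.0592/3)(-2.493) = 0.0492 V.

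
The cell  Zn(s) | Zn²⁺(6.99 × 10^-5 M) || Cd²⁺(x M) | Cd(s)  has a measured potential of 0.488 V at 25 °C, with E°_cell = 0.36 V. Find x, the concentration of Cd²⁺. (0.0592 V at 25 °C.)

From the Nernst equation, log Q = n(E° − E)/0.0592 = 2(0.36 − 0.488)/0.0592 = -4.324, so Q = 4.74 × 10^-5.
With Q = [Zn²⁺]/[Cd²⁺] and the known concentrations, [Cd²⁺] in the denominator gives [Cd²⁺] = 1.5 M.

1.5 M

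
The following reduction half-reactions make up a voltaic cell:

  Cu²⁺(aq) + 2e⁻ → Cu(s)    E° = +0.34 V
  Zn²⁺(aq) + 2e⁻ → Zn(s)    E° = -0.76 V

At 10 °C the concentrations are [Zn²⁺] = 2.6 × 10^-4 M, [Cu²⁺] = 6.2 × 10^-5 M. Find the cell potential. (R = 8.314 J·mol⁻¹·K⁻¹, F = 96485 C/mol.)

The Cu²⁺/Cu couple has the higher reduction potential and acts as the cathode, so E°_cell = +0.34 − (-0.76) = 1.10 V.
Balancing electrons gives n = 2; the reaction quotient is Q = [Zn²⁺]/[Cu²⁺] = 4.19.
E = E° − (RT/nF) ln Q = 1.10 − (8.314×283)/(2×96485) × (1.434) = 1.100 − 0.017 = 1.083 V.

1.08 V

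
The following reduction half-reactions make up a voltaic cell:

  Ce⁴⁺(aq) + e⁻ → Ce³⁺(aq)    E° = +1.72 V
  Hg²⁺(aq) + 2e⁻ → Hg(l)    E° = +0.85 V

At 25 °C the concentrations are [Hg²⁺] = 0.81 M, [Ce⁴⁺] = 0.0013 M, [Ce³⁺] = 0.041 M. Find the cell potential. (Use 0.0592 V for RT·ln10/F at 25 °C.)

The Ce⁴⁺/Ce³⁺ couple has the higher reduction potential and acts as the cathode, so E°_cell = +1.72 − (+0.85) = 0.87 V.
Balancing electrons gives n = 2; the reaction quotient is Q = [Hg²⁺]·[Ce³⁺]^2/[Ce⁴⁺]^2 = 806.
At 25 °C, E = E° − (0.0592/n) log Q = 0.87 − (0.0592/2)(2.906) = 0.870 − 0.086 = 0.784 V.

0.784 V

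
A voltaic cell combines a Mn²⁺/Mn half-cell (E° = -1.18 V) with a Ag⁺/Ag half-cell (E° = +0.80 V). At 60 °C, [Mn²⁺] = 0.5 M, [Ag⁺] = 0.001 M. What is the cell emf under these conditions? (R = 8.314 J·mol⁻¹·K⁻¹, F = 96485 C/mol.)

1.79 V

The Ag⁺/Ag couple has the higher reduction potential and acts as the cathode, so E°_cell = +0.80 − (-1.18) = 1.98 V.
Balancing electrons gives n = 2; the reaction quotient is Q = [Mn²⁺]/[Ag⁺]^2 = 5 × 10^5.
E = E° − (RT/nF) ln Q = 1.98 − (8.314×333)/(2×96485) × (13.122) = 1.980 − 0.188 = 1.792 V.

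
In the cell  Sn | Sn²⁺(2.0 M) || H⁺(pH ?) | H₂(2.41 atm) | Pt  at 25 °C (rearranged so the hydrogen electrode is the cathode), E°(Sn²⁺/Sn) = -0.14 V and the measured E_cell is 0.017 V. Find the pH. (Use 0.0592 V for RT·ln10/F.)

E°_cell = 0.14 V and n = 2.
log Q = n(E° − E)/0.0592 = 2×(0.14 − 0.017)/0.0592 = 4.155.
With Q = [Sn²⁺]·P(H₂) / [H⁺]^2, solving for [H⁺] gives log[H⁺] = -1.736, so pH = 1.74.

pH = 1.74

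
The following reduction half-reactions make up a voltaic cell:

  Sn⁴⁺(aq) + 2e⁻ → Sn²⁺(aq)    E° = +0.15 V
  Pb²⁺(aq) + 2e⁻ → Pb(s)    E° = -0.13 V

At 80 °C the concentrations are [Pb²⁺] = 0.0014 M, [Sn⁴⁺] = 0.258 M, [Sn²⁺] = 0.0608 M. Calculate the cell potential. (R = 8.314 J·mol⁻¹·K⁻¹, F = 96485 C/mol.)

0.402 V

The Sn⁴⁺/Sn²⁺ couple has the higher reduction potential and acts as the cathode, so E°_cell = +0.15 − (-0.13) = 0.28 V.
Balancing electrons gives n = 2; the reaction quotient is Q = [Pb²⁺]·[Sn²⁺]/[Sn⁴⁺] = 3.3 × 10^-4.
E = E° − (RT/nF) ln Q = 0.28 − (8.314×353)/(2×96485) × (-8.017) = 0.280 + 0.122 = 0.402 V.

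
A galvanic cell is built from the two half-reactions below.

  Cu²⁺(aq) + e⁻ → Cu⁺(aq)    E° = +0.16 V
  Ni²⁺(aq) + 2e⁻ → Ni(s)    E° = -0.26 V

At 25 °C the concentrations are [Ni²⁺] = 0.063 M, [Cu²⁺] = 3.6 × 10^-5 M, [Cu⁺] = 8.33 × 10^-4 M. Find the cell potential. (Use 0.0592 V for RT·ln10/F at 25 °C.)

The Cu²⁺/Cu⁺ couple has the higher reduction potential and acts as the cathode, so E°_cell = +0.16 − (-0.26) = 0.42 V.
Balancing electrons gives n = 2; the reaction quotient is Q = [Ni²⁺]·[Cu⁺]^2/[Cu²⁺]^2 = 33.7.
At 25 °C, E = E° − (0.0592/n) log Q = 0.42 − (0.0592/2)(1.528) = 0.420 − 0.045 = 0.375 V.

0.375 V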